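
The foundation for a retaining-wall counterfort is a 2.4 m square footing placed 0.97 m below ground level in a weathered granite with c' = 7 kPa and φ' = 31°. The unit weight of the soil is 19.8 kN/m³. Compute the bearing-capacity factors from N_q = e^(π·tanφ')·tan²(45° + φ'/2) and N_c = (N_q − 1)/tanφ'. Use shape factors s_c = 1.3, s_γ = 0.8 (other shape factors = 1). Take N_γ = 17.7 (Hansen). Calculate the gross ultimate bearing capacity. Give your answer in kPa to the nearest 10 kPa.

q_ult ≈ 1030 kPa

tan31° = 0.6009, so N_q = e^(π×0.6009)·tan²(60.5°) = 6.604 × 3.124 = 20.63.
N_c = (20.63 − 1)/tan31° = 32.67.
Overburden at base level: q = 19.8 × 0.97 = 19.206 kPa.
Cohesion term c·N_c·s_c = 7 × 32.671 × 1.3 = 297.31 kPa; surcharge term q·N_q = 19.206 × 20.631 = 396.24 kPa; self-weight term 0.5·γ·B·N_γ·s_γ = 0.5 × 19.8 × 2.4 × 17.7 × 0.8 = 336.44 kPa.
q_ult = 297.31 + 396.24 + 336.44 = 1030 kPa.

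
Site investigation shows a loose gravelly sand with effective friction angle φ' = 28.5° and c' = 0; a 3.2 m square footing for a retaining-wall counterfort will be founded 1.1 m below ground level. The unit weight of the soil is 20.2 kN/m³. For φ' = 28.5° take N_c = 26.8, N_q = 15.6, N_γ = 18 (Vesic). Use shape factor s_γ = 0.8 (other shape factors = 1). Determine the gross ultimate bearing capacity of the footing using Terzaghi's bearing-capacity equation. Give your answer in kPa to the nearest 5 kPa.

q_ult ≈ 810 kPa

Overburden at base level: q = 20.2 × 1.1 = 22.22 kPa.
Surcharge term q·N_q = 22.22 × 15.6 = 346.63 kPa; self-weight term 0.5·γ·B·N_γ·s_γ = 0.5 × 20.2 × 3.2 × 18 × 0.8 = 465.41 kPa.
q_ult = 346.63 + 465.41 = 812.04 kPa.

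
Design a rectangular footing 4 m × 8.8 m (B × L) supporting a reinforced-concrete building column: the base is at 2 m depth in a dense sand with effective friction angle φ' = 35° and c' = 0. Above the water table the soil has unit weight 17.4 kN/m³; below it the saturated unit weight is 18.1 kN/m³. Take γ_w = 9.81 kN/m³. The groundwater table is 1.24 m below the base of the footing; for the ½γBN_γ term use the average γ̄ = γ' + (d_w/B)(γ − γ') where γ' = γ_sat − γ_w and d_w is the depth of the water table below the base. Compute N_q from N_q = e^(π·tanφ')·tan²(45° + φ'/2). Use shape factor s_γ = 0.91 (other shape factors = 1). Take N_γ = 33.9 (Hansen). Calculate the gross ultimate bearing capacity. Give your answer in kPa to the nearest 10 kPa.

tan35° = 0.7002, so N_q = e^(π×0.7002)·tan²(62.5°) = 9.023 × 3.69 = 33.3.
Effective surcharge at the founding depth q = γ·D_f = 17.4 × 2 = 34.8 kPa.
With d_w = 1.24 m < B, γ̄ = 8.29 + (1.24/4) × (17.4 − 8.29) = 11.114 kN/m³.
q_ult = q·N_q + 0.5·γ·B·N_γ·s_γ
     = 34.8 × 33.296 + 0.5 × 11.114 × 4 × 33.9 × 0.91
     = 1158.7 + 685.72 = 1844.4 kPa.

q_ult ≈ 1840 kPa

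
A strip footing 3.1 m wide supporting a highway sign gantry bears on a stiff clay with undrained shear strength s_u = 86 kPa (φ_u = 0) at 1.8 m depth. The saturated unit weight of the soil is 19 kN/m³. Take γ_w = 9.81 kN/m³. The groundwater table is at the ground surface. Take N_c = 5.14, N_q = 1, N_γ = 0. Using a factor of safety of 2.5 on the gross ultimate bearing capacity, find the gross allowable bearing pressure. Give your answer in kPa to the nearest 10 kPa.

With the water table at the surface the whole profile is submerged: γ' = 19 − 9.81 = 9.19 kN/m³, so q = γ'·D_f = 16.542 kPa.
q_ult = c·N_c + q·N_q
     = 86 × 5.14 + 16.542 × 1
     = 442.04 + 16.542 = 458.58 kPa.
q_all = 458.58 / 2.5 = 183.43 kPa.

q_all ≈ 180 kPa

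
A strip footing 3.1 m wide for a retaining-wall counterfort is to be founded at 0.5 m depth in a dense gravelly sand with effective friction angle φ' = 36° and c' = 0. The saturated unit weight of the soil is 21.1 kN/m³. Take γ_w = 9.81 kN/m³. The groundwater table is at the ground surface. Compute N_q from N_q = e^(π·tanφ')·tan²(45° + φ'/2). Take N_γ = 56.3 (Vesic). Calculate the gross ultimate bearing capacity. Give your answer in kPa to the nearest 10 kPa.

tan36° = 0.7265, so N_q = e^(π×0.7265)·tan²(63°) = 9.801 × 3.852 = 37.75.
Water table at ground surface, so effective unit weight γ' = 21.1 − 9.81 = 11.29 kN/m³ is used throughout; overburden q = 11.29 × 0.5 = 5.645 kPa; the same γ' applies in the ½γBN_γ term.
Surcharge term q·N_q = 5.645 × 37.752 = 213.11 kPa; self-weight term 0.5·γ·B·N_γ = 0.5 × 11.29 × 3.1 × 56.3 = 985.22 kPa.
q_ult = 213.11 + 985.22 = 1198.3 kPa.

q_ult ≈ 1200 kPa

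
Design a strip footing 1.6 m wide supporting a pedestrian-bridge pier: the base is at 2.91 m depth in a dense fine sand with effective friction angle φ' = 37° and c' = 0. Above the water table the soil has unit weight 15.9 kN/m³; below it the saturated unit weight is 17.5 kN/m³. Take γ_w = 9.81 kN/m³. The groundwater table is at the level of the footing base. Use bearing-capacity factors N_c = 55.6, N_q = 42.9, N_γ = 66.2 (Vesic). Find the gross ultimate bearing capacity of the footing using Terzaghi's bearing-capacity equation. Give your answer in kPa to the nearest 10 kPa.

q = γ·D_f = 15.9 × 2.91 = 46.269 kPa.
For the ½γBN_γ term take γ' = 17.5 − 9.81 = 7.69 kN/m³ (soil below base is submerged).
q·N_q = 46.269 × 42.9 = 1984.9 kPa
0.5·γ·B·N_γ = 0.5 × 7.69 × 1.6 × 66.2 = 407.26 kPa
q_ult = 1984.9 + 407.26 = 2392.2 kPa.

q_ult ≈ 2390 kPa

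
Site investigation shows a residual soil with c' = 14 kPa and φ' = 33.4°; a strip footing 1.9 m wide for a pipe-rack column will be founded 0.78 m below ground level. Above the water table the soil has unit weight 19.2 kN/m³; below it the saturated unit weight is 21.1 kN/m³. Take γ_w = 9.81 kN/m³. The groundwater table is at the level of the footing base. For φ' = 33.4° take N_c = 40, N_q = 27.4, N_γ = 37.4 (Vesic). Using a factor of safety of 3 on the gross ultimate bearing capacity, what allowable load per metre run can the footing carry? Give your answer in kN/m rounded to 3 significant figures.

≈ 869 kN/m

Overburden at base level: q = 19.2 × 0.78 = 14.976 kPa.
Below the base the soil is submerged, so the ½γBN_γ term uses γ' = 21.1 − 9.81 = 11.29 kN/m³.
Cohesion term c·N_c = 14 × 40 = 560 kPa; surcharge term q·N_q = 14.976 × 27.4 = 410.34 kPa; self-weight term 0.5·γ·B·N_γ = 0.5 × 11.29 × 1.9 × 37.4 = 401.13 kPa.
q_ult = 560 + 410.34 + 401.13 = 1371.5 kPa.
Gross allowable pressure q_all = 1371.5 / 3 = 457.16 kPa.
Allowable wall load = q_all × B = 457.16 × 1.9 = 868.6 kN per metre run.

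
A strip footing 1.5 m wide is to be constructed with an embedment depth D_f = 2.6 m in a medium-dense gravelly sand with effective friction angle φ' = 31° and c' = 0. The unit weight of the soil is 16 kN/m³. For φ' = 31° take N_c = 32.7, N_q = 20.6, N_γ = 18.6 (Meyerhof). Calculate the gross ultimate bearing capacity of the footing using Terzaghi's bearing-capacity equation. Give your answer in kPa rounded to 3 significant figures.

Overburden at base level: q = 16 × 2.6 = 41.6 kPa.
Surcharge term q·N_q = 41.6 × 20.6 = 856.96 kPa; self-weight term 0.5·γ·B·N_γ = 0.5 × 16 × 1.5 × 18.6 = 223.2 kPa.
q_ult = 856.96 + 223.2 = 1080.2 kPa.

q_ult ≈ 1080 kPa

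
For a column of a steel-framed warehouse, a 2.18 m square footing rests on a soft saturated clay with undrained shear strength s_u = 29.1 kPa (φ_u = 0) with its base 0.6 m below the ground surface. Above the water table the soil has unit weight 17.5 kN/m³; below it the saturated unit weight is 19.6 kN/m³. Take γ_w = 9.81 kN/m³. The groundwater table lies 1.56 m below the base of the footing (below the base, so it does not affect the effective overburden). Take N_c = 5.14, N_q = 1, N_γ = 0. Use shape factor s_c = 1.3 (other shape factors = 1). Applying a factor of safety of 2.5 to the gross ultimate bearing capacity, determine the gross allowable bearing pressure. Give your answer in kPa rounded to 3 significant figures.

Overburden at base level: q = 17.5 × 0.6 = 10.5 kPa.
Cohesion term c·N_c·s_c = 29.1 × 5.14 × 1.3 = 194.45 kPa; surcharge term q·N_q = 10.5 × 1 = 10.5 kPa.
q_ult = 194.45 + 10.5 = 204.95 kPa.
q_all = q_ult / FS = 204.95 / 2.5 = 81.978 kPa.

q_all ≈ 82 kPa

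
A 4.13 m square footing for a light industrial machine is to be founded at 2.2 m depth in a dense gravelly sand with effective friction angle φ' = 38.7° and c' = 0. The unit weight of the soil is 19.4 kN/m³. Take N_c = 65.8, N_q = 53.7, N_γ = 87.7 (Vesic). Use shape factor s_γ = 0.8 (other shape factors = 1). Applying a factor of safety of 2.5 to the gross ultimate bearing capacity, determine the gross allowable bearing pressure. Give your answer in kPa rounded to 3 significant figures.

q_all ≈ 2040 kPa

Overburden at base level: q = 19.4 × 2.2 = 42.68 kPa.
Surcharge term q·N_q = 42.68 × 53.7 = 2291.9 kPa; self-weight term 0.5·γ·B·N_γ·s_γ = 0.5 × 19.4 × 4.13 × 87.7 × 0.8 = 2810.7 kPa.
q_ult = 2291.9 + 2810.7 = 5102.6 kPa.
q_all = q_ult / FS = 5102.6 / 2.5 = 2041 kPa.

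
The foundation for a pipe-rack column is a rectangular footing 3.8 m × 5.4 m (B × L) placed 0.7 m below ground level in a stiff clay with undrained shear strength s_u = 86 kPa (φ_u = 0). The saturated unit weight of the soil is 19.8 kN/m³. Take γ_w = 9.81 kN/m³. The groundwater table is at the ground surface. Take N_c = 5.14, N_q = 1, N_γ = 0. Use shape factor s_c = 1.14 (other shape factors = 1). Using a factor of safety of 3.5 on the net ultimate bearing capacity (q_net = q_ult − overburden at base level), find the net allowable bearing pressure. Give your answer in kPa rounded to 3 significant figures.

q_all(net) ≈ 144 kPa

γ' = 19.8 − 9.81 = 9.99 kN/m³ (submerged throughout). q = 9.99 × 0.7 = 6.993 kPa.
c·N_c·s_c = 86 × 5.14 × 1.14 = 503.93 kPa
q·N_q = 6.993 × 1 = 6.993 kPa
q_ult = 503.93 + 6.993 = 510.92 kPa.
q_net = 510.92 − 6.993 = 503.93 kPa.
q_all(net) = 503.93 / 3.5 = 143.98 kPa.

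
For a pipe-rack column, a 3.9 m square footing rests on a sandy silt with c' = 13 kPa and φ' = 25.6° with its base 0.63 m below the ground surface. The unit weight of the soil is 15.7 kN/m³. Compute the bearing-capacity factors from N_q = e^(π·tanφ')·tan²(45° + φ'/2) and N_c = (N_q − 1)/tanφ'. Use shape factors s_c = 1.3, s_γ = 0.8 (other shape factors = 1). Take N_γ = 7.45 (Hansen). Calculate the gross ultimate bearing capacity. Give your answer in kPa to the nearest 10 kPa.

q_ult ≈ 660 kPa

tan25.6° = 0.4791, so N_q = e^(π×0.4791)·tan²(57.8°) = 4.505 × 2.522 = 11.36.
N_c = (11.36 − 1)/tan25.6° = 21.62.
Overburden at base level: q = 15.7 × 0.63 = 9.891 kPa.
Cohesion term c·N_c·s_c = 13 × 21.623 × 1.3 = 365.44 kPa; surcharge term q·N_q = 9.891 × 11.36 = 112.36 kPa; self-weight term 0.5·γ·B·N_γ·s_γ = 0.5 × 15.7 × 3.9 × 7.45 × 0.8 = 182.47 kPa.
q_ult = 365.44 + 112.36 + 182.47 = 660.26 kPa.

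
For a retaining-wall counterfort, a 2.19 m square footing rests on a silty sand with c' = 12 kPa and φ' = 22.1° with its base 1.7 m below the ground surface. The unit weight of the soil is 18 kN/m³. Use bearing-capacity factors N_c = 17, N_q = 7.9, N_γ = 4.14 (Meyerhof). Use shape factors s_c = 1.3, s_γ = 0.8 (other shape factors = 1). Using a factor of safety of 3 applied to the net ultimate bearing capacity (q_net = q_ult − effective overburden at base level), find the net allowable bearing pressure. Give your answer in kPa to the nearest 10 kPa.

q_all(net) ≈ 180 kPa

q = γ·D_f = 18 × 1.7 = 30.6 kPa.
c·N_c·s_c = 12 × 17 × 1.3 = 265.2 kPa
q·N_q = 30.6 × 7.9 = 241.74 kPa
0.5·γ·B·N_γ·s_γ = 0.5 × 18 × 2.19 × 4.14 × 0.8 = 65.28 kPa
q_ult = 265.2 + 241.74 + 65.28 = 572.22 kPa.
Net ultimate: q_net = 572.22 − 30.6 = 541.62 kPa.
q_all(net) = 541.62 / 3 = 180.54 kPa.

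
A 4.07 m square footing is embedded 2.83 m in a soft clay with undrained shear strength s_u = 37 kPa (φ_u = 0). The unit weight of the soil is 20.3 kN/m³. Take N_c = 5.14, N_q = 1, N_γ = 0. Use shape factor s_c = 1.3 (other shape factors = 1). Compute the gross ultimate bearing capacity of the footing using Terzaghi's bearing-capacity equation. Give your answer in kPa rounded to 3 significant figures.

q_ult ≈ 305 kPa

q = γ·D_f = 20.3 × 2.83 = 57.449 kPa.
c·N_c·s_c = 37 × 5.14 × 1.3 = 247.23 kPa
q·N_q = 57.449 × 1 = 57.449 kPa
q_ult = 247.23 + 57.449 = 304.68 kPa.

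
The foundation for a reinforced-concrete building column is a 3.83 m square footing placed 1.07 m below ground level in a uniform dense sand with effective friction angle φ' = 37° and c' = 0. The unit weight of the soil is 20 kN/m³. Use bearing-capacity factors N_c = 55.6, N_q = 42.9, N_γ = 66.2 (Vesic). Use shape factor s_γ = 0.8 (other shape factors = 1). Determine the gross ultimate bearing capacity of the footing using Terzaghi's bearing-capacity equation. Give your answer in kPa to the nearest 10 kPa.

Overburden at base level: q = 20 × 1.07 = 21.4 kPa.
Surcharge term q·N_q = 21.4 × 42.9 = 918.06 kPa; self-weight term 0.5·γ·B·N_γ·s_γ = 0.5 × 20 × 3.83 × 66.2 × 0.8 = 2028.4 kPa.
q_ult = 918.06 + 2028.4 = 2946.4 kPa.

q_ult ≈ 2950 kPa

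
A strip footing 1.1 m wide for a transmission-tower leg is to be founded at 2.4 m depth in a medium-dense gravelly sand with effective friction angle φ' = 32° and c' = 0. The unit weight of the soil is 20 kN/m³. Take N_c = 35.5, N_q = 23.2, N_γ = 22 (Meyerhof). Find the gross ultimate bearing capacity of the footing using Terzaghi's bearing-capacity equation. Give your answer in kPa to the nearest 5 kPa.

Effective surcharge at the founding depth q = γ·D_f = 20 × 2.4 = 48 kPa.
q_ult = q·N_q + 0.5·γ·B·N_γ
     = 48 × 23.2 + 0.5 × 20 × 1.1 × 22
     = 1113.6 + 242 = 1355.6 kPa.

q_ult ≈ 1355 kPa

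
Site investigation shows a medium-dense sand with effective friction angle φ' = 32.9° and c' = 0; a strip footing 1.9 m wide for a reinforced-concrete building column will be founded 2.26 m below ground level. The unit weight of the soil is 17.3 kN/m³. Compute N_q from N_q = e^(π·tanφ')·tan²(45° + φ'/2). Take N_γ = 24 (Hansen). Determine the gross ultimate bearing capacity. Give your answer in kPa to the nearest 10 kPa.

q_ult ≈ 1400 kPa

tan32.9° = 0.6469, so N_q = e^(π×0.6469)·tan²(61.45°) = 7.632 × 3.378 = 25.78.
Overburden at base level: q = 17.3 × 2.26 = 39.098 kPa.
Surcharge term q·N_q = 39.098 × 25.782 = 1008 kPa; self-weight term 0.5·γ·B·N_γ = 0.5 × 17.3 × 1.9 × 24 = 394.44 kPa.
q_ult = 1008 + 394.44 = 1402.5 kPa.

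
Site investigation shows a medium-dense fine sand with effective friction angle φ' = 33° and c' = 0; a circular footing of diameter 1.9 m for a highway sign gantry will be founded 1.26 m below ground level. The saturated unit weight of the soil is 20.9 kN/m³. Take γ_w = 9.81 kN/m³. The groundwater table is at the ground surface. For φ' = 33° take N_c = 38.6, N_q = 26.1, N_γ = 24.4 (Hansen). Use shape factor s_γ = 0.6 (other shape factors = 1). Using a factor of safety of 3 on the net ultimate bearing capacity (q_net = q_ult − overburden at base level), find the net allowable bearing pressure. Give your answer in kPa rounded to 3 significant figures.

γ' = 20.9 − 9.81 = 11.09 kN/m³ (submerged throughout). q = 11.09 × 1.26 = 13.973 kPa; the same γ' applies in the ½γBN_γ term.
q·N_q = 13.973 × 26.1 = 364.71 kPa
0.5·γ·B·N_γ·s_γ = 0.5 × 11.09 × 1.9 × 24.4 × 0.6 = 154.24 kPa
q_ult = 364.71 + 154.24 = 518.95 kPa.
q_net = 518.95 − 13.973 = 504.97 kPa.
q_all(net) = 504.97 / 3 = 168.32 kPa.

q_all(net) ≈ 168 kPa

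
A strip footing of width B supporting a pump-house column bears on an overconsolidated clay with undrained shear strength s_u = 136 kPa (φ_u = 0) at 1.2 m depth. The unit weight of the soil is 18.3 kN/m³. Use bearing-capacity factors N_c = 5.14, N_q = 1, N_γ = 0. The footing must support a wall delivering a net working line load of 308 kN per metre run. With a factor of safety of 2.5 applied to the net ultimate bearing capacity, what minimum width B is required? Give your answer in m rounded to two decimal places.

Effective surcharge at the founding depth q = γ·D_f = 18.3 × 1.2 = 21.96 kPa.
q_ult = c·N_c + q·N_q
     = 136 × 5.14 + 21.96 × 1
     = 699.04 + 21.96 = 721 kPa.
For φ = 0 the ½γBN_γ term vanishes, so q_ult is independent of B. q_net = 721 − 21.96 = 699.04 kPa; q_all(net) = 699.04/2.5 = 279.62 kPa.
Required width B = w / q_all(net) = 308 / 279.62 = 1.102 m.

B = 1.10 m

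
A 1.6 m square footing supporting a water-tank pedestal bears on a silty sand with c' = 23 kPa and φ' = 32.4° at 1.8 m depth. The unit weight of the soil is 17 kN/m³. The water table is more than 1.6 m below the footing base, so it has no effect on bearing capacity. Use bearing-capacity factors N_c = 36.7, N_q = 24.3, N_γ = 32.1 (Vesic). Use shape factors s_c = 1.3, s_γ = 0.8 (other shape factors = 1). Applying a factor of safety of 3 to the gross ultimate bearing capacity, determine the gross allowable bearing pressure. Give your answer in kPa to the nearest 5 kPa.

Overburden at base level: q = 17 × 1.8 = 30.6 kPa.
Cohesion term c·N_c·s_c = 23 × 36.7 × 1.3 = 1097.3 kPa; surcharge term q·N_q = 30.6 × 24.3 = 743.58 kPa; self-weight term 0.5·γ·B·N_γ·s_γ = 0.5 × 17 × 1.6 × 32.1 × 0.8 = 349.25 kPa.
q_ult = 1097.3 + 743.58 + 349.25 = 2190.2 kPa.
q_all = q_ult / FS = 2190.2 / 3 = 730.05 kPa.

q_all ≈ 730 kPa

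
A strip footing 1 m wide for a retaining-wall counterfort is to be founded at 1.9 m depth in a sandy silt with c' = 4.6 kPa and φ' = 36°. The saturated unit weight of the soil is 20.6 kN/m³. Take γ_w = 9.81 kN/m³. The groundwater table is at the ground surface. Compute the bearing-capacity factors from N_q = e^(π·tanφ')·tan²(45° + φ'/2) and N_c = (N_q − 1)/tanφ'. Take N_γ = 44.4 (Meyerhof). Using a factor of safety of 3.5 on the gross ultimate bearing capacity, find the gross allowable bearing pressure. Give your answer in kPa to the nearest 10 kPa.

q_all ≈ 360 kPa

N_q = e^(π·tan36°)·tan²(63°) = 37.75; N_c = (N_q − 1)/tanφ' = 50.59.
Water table at ground surface, so effective unit weight γ' = 20.6 − 9.81 = 10.79 kN/m³ is used throughout; overburden q = 10.79 × 1.9 = 20.501 kPa; the same γ' applies in the ½γBN_γ term.
Cohesion term c·N_c = 4.6 × 50.585 = 232.69 kPa; surcharge term q·N_q = 20.501 × 37.752 = 773.96 kPa; self-weight term 0.5·γ·B·N_γ = 0.5 × 10.79 × 1 × 44.4 = 239.54 kPa.
q_ult = 232.69 + 773.96 + 239.54 = 1246.2 kPa.
q_all = 1246.2 / 3.5 = 356.06 kPa.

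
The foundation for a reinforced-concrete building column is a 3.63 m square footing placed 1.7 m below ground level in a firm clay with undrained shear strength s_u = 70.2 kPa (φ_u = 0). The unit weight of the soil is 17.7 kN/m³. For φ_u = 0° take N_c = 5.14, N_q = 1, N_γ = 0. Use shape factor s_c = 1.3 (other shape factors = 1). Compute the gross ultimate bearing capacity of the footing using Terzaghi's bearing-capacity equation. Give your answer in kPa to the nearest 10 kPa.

q_ult ≈ 500 kPa

Overburden at base level: q = 17.7 × 1.7 = 30.09 kPa.
Cohesion term c·N_c·s_c = 70.2 × 5.14 × 1.3 = 469.08 kPa; surcharge term q·N_q = 30.09 × 1 = 30.09 kPa.
q_ult = 469.08 + 30.09 = 499.17 kPa.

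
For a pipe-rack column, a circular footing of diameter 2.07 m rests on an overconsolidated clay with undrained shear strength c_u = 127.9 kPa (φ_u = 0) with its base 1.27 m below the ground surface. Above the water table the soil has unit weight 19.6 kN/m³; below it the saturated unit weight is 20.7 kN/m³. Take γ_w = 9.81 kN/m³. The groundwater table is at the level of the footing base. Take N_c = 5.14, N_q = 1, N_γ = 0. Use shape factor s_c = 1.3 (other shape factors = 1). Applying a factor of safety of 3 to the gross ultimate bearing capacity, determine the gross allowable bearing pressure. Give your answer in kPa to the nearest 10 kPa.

q_all ≈ 290 kPa

q = γ·D_f = 19.6 × 1.27 = 24.892 kPa.
c·N_c·s_c = 127.9 × 5.14 × 1.3 = 854.63 kPa
q·N_q = 24.892 × 1 = 24.892 kPa
q_ult = 854.63 + 24.892 = 879.52 kPa.
q_all = q_ult / FS = 879.52 / 3 = 293.17 kPa.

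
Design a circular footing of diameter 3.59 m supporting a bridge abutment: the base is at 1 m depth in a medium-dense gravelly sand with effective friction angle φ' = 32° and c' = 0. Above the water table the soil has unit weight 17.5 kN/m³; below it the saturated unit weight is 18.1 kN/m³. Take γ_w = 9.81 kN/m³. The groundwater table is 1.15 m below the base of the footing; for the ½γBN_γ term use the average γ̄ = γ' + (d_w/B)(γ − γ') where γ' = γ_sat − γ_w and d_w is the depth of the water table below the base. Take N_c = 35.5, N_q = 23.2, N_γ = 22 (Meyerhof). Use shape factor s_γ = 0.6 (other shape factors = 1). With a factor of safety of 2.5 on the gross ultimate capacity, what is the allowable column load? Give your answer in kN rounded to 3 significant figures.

P_all ≈ 2720 kN

Overburden at base level: q = 17.5 × 1 = 17.5 kPa.
The water table is 1.15 m below the base (< B = 3.59 m), so the ½γBN_γ term uses γ̄ = γ' + (d_w/B)(γ − γ') = 8.29 + (1.15/3.59)(17.5 − 8.29) = 11.24 kN/m³.
Surcharge term q·N_q = 17.5 × 23.2 = 406 kPa; self-weight term 0.5·γ·B·N_γ·s_γ = 0.5 × 11.24 × 3.59 × 22 × 0.6 = 266.33 kPa.
q_ult = 406 + 266.33 = 672.33 kPa.
Gross allowable pressure q_all = 672.33 / 2.5 = 268.93 kPa.
Footing area = 10.1223 m², so allowable column load = 268.93 × 10.1223 = 2722.2 kN.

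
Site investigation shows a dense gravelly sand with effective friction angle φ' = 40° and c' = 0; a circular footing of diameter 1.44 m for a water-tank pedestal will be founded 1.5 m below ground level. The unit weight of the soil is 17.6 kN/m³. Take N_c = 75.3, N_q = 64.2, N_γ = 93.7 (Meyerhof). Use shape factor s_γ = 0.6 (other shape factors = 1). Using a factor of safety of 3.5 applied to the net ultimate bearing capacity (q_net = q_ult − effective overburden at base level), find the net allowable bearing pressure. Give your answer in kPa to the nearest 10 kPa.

Effective surcharge at the founding depth q = γ·D_f = 17.6 × 1.5 = 26.4 kPa.
q_ult = q·N_q + 0.5·γ·B·N_γ·s_γ
     = 26.4 × 64.2 + 0.5 × 17.6 × 1.44 × 93.7 × 0.6
     = 1694.9 + 712.42 = 2407.3 kPa.
Net ultimate: q_net = 2407.3 − 26.4 = 2380.9 kPa.
q_all(net) = 2380.9 / 3.5 = 680.26 kPa.

q_all(net) ≈ 680 kPa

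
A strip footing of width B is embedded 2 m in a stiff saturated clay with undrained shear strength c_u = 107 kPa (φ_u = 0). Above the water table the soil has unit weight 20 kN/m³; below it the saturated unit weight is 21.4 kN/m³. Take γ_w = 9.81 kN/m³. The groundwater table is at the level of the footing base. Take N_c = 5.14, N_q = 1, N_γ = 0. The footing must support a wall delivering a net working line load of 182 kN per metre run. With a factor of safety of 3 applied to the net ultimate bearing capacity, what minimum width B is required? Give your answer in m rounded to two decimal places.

B = 0.99 m

Overburden at base level: q = 20 × 2 = 40 kPa.
Cohesion term c·N_c = 107 × 5.14 = 549.98 kPa; surcharge term q·N_q = 40 × 1 = 40 kPa.
q_ult = 549.98 + 40 = 589.98 kPa.
For φ = 0 the ½γBN_γ term vanishes, so q_ult is independent of B. q_net = 589.98 − 40 = 549.98 kPa; q_all(net) = 549.98/3 = 183.33 kPa.
Required width B = w / q_all(net) = 182 / 183.33 = 0.993 m.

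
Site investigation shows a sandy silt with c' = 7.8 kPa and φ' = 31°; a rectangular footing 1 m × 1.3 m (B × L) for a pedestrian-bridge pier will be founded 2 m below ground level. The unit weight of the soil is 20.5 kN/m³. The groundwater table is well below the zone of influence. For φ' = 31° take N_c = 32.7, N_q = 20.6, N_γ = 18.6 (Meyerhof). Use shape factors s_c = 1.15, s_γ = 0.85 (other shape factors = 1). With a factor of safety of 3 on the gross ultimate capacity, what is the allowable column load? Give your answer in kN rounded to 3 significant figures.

P_all ≈ 563 kN

Effective surcharge at the founding depth q = γ·D_f = 20.5 × 2 = 41 kPa.
q_ult = c·N_c·s_c + q·N_q + 0.5·γ·B·N_γ·s_γ
     = 7.8 × 32.7 × 1.15 + 41 × 20.6 + 0.5 × 20.5 × 1 × 18.6 × 0.85
     = 293.32 + 844.6 + 162.05 = 1300 kPa.
Gross allowable pressure q_all = 1300 / 3 = 433.32 kPa.
Footing area = 1.3 m², so allowable column load = 433.32 × 1.3 = 563.32 kN.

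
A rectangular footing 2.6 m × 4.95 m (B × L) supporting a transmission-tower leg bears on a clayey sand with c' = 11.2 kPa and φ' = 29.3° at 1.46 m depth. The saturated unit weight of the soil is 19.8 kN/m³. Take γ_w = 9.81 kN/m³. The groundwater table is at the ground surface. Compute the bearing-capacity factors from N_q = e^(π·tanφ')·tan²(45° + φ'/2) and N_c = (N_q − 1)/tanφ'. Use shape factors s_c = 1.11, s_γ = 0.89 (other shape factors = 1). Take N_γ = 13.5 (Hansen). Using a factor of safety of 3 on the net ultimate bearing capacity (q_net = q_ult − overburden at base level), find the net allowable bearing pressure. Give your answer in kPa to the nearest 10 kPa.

q_all(net) ≈ 250 kPa

N_q = e^(π·tan29.3°)·tan²(59.65°) = 17; N_c = (N_q − 1)/tanφ' = 28.52.
γ' = 19.8 − 9.81 = 9.99 kN/m³ (submerged throughout). q = 9.99 × 1.46 = 14.585 kPa; the same γ' applies in the ½γBN_γ term.
c·N_c·s_c = 11.2 × 28.52 × 1.11 = 354.56 kPa
q·N_q = 14.585 × 17.004 = 248.02 kPa
0.5·γ·B·N_γ·s_γ = 0.5 × 9.99 × 2.6 × 13.5 × 0.89 = 156.04 kPa
q_ult = 354.56 + 248.02 + 156.04 = 758.61 kPa.
q_net = 758.61 − 14.585 = 744.03 kPa.
q_all(net) = 744.03 / 3 = 248.01 kPa.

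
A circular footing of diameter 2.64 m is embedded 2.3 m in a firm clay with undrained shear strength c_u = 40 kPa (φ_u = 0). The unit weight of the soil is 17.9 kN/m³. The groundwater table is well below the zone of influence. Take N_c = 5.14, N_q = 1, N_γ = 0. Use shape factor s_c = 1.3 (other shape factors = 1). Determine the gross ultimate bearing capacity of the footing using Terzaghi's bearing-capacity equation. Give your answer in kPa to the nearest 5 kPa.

q_ult ≈ 310 kPa

Effective surcharge at the founding depth q = γ·D_f = 17.9 × 2.3 = 41.17 kPa.
q_ult = c·N_c·s_c + q·N_q
     = 40 × 5.14 × 1.3 + 41.17 × 1
     = 267.28 + 41.17 = 308.45 kPa.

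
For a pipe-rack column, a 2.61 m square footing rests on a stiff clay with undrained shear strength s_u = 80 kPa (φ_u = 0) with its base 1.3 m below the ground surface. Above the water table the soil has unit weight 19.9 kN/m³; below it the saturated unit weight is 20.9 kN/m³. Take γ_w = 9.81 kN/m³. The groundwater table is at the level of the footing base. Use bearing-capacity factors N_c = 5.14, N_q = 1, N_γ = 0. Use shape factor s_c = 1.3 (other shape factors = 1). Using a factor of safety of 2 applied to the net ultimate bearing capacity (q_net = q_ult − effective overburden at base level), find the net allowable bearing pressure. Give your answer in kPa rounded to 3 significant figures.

q_all(net) ≈ 267 kPa

q = γ·D_f = 19.9 × 1.3 = 25.87 kPa.
c·N_c·s_c = 80 × 5.14 × 1.3 = 534.56 kPa
q·N_q = 25.87 × 1 = 25.87 kPa
q_ult = 534.56 + 25.87 = 560.43 kPa.
Net ultimate: q_net = 560.43 − 25.87 = 534.56 kPa.
q_all(net) = 534.56 / 2 = 267.28 kPa.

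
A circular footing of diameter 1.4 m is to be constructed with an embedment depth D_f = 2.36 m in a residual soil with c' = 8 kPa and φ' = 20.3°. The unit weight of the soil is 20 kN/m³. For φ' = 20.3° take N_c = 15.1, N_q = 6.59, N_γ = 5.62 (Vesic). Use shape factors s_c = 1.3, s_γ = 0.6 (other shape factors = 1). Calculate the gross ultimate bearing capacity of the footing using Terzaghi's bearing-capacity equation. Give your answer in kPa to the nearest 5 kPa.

Effective surcharge at the founding depth q = γ·D_f = 20 × 2.36 = 47.2 kPa.
q_ult = c·N_c·s_c + q·N_q + 0.5·γ·B·N_γ·s_γ
     = 8 × 15.1 × 1.3 + 47.2 × 6.59 + 0.5 × 20 × 1.4 × 5.62 × 0.6
     = 157.04 + 311.05 + 47.208 = 515.3 kPa.

q_ult ≈ 515 kPa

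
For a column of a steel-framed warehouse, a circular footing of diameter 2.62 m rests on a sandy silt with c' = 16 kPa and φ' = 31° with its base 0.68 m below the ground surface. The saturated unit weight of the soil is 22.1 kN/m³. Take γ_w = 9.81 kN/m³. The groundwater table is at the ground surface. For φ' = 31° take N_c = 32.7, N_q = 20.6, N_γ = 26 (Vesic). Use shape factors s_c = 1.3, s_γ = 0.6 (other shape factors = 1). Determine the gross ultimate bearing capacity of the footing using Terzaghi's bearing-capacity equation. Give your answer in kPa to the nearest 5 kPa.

With the water table at the surface the whole profile is submerged: γ' = 22.1 − 9.81 = 12.29 kN/m³, so q = γ'·D_f = 8.3572 kPa; the same γ' applies in the ½γBN_γ term.
q_ult = c·N_c·s_c + q·N_q + 0.5·γ·B·N_γ·s_γ
     = 16 × 32.7 × 1.3 + 8.3572 × 20.6 + 0.5 × 12.29 × 2.62 × 26 × 0.6
     = 680.16 + 172.16 + 251.16 = 1103.5 kPa.

q_ult ≈ 1105 kPa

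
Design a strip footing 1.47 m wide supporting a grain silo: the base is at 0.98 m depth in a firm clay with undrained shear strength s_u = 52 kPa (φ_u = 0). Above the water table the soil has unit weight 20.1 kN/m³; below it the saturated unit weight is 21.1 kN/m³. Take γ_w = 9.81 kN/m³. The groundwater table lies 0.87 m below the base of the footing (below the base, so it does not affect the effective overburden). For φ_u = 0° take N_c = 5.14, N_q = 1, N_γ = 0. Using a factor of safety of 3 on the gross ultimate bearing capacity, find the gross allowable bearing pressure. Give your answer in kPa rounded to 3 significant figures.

q = γ·D_f = 20.1 × 0.98 = 19.698 kPa.
c·N_c = 52 × 5.14 = 267.28 kPa
q·N_q = 19.698 × 1 = 19.698 kPa
q_ult = 267.28 + 19.698 = 286.98 kPa.
q_all = 286.98 / 3 = 95.659 kPa.

q_all ≈ 95.7 kPa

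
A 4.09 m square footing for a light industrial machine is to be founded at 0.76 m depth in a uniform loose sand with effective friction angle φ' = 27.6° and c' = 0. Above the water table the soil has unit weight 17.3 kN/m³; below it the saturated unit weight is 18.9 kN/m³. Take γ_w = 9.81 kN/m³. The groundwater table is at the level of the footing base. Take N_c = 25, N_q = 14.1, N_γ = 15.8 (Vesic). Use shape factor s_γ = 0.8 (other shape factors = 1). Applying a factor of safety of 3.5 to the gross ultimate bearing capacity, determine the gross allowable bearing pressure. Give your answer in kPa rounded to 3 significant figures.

Overburden at base level: q = 17.3 × 0.76 = 13.148 kPa.
Below the base the soil is submerged, so the ½γBN_γ term uses γ' = 18.9 − 9.81 = 9.09 kN/m³.
Surcharge term q·N_q = 13.148 × 14.1 = 185.39 kPa; self-weight term 0.5·γ·B·N_γ·s_γ = 0.5 × 9.09 × 4.09 × 15.8 × 0.8 = 234.97 kPa.
q_ult = 185.39 + 234.97 = 420.35 kPa.
q_all = q_ult / FS = 420.35 / 3.5 = 120.1 kPa.

q_all ≈ 120 kPa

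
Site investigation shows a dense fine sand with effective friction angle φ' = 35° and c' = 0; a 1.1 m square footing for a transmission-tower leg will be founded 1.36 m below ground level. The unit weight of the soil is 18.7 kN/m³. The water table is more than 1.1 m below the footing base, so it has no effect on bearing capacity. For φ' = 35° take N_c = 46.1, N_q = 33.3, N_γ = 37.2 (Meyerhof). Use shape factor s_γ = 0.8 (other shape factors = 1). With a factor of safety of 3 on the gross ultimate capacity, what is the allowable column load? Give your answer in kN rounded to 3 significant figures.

q = γ·D_f = 18.7 × 1.36 = 25.432 kPa.
q·N_q = 25.432 × 33.3 = 846.89 kPa
0.5·γ·B·N_γ·s_γ = 0.5 × 18.7 × 1.1 × 37.2 × 0.8 = 306.08 kPa
q_ult = 846.89 + 306.08 = 1153 kPa.
Gross allowable pressure q_all = 1153 / 3 = 384.32 kPa.
Footing area = 1.21 m², so allowable column load = 384.32 × 1.21 = 465.03 kN.

P_all ≈ 465 kN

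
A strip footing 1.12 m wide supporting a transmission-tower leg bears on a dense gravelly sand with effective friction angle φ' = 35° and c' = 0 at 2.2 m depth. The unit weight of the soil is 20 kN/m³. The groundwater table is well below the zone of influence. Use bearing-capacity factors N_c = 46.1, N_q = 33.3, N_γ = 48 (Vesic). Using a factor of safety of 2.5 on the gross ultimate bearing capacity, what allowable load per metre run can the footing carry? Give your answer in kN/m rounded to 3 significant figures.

Effective surcharge at the founding depth q = γ·D_f = 20 × 2.2 = 44 kPa.
q_ult = q·N_q + 0.5·γ·B·N_γ
     = 44 × 33.3 + 0.5 × 20 × 1.12 × 48
     = 1465.2 + 537.6 = 2002.8 kPa.
Gross allowable pressure q_all = 2002.8 / 2.5 = 801.12 kPa.
Allowable wall load = q_all × B = 801.12 × 1.12 = 897.25 kN per metre run.

≈ 897 kN/m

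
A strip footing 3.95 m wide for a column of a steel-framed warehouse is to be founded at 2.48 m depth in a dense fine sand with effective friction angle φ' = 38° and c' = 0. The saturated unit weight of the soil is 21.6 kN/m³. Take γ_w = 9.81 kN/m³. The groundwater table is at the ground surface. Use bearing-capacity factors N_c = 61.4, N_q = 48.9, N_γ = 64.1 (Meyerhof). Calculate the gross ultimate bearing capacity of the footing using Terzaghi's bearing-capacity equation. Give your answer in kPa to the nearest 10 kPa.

γ' = 21.6 − 9.81 = 11.79 kN/m³ (submerged throughout). q = 11.79 × 2.48 = 29.239 kPa; the same γ' applies in the ½γBN_γ term.
q·N_q = 29.239 × 48.9 = 1429.8 kPa
0.5·γ·B·N_γ = 0.5 × 11.79 × 3.95 × 64.1 = 1492.6 kPa
q_ult = 1429.8 + 1492.6 = 2922.4 kPa.

q_ult ≈ 2920 kPa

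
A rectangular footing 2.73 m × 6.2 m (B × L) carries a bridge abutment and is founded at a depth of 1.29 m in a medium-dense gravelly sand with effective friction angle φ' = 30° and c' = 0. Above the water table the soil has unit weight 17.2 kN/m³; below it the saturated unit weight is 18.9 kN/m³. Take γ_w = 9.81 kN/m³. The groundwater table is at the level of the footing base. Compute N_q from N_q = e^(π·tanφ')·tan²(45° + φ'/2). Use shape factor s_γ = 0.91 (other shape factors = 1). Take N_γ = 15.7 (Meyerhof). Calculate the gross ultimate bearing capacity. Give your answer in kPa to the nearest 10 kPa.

tan30° = 0.5774, so N_q = e^(π×0.5774)·tan²(60°) = 6.134 × 3.0 = 18.4.
Effective surcharge at the founding depth q = γ·D_f = 17.2 × 1.29 = 22.188 kPa.
The water table coincides with the base, so in the self-weight term γ → γ' = 9.09 kN/m³.
q_ult = q·N_q + 0.5·γ·B·N_γ·s_γ
     = 22.188 × 18.401 + 0.5 × 9.09 × 2.73 × 15.7 × 0.91
     = 408.28 + 177.27 = 585.56 kPa.

q_ult ≈ 590 kPa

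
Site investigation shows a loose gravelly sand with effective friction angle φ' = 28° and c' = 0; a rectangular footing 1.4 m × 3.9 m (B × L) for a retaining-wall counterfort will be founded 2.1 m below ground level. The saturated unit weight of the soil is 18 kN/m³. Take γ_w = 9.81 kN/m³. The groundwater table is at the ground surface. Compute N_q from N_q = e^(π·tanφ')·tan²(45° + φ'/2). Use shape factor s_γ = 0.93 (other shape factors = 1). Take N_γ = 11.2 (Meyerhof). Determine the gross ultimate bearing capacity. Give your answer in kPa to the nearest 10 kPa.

q_ult ≈ 310 kPa

tan28° = 0.5317, so N_q = e^(π×0.5317)·tan²(59°) = 5.314 × 2.77 = 14.72.
With the water table at the surface the whole profile is submerged: γ' = 18 − 9.81 = 8.19 kN/m³, so q = γ'·D_f = 17.199 kPa; the same γ' applies in the ½γBN_γ term.
q_ult = q·N_q + 0.5·γ·B·N_γ·s_γ
     = 17.199 × 14.72 + 0.5 × 8.19 × 1.4 × 11.2 × 0.93
     = 253.17 + 59.715 = 312.88 kPa.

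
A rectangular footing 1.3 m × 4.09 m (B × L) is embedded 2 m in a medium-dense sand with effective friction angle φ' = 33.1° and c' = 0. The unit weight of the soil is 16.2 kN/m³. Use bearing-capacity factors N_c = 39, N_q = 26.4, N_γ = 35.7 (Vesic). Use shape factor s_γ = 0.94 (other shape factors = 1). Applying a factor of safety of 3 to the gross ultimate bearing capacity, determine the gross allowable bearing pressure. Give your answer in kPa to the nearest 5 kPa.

Overburden at base level: q = 16.2 × 2 = 32.4 kPa.
Surcharge term q·N_q = 32.4 × 26.4 = 855.36 kPa; self-weight term 0.5·γ·B·N_γ·s_γ = 0.5 × 16.2 × 1.3 × 35.7 × 0.94 = 353.37 kPa.
q_ult = 855.36 + 353.37 = 1208.7 kPa.
q_all = q_ult / FS = 1208.7 / 3 = 402.91 kPa.

q_all ≈ 405 kPa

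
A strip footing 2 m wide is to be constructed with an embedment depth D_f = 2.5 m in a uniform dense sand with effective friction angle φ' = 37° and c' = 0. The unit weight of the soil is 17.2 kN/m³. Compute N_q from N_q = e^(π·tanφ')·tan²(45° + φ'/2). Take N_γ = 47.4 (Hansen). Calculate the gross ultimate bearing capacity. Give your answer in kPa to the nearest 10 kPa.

q_ult ≈ 2660 kPa

tan37° = 0.7536, so N_q = e^(π×0.7536)·tan²(63.5°) = 10.669 × 4.023 = 42.92.
Effective surcharge at the founding depth q = γ·D_f = 17.2 × 2.5 = 43 kPa.
q_ult = q·N_q + 0.5·γ·B·N_γ
     = 43 × 42.92 + 0.5 × 17.2 × 2 × 47.4
     = 1845.6 + 815.28 = 2660.8 kPa.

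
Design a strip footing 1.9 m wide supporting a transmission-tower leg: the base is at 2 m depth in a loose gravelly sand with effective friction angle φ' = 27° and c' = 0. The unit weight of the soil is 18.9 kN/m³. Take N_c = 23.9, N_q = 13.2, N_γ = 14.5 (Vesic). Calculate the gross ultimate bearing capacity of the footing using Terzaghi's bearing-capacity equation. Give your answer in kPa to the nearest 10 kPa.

Effective surcharge at the founding depth q = γ·D_f = 18.9 × 2 = 37.8 kPa.
q_ult = q·N_q + 0.5·γ·B·N_γ
     = 37.8 × 13.2 + 0.5 × 18.9 × 1.9 × 14.5
     = 498.96 + 260.35 = 759.31 kPa.

q_ult ≈ 760 kPa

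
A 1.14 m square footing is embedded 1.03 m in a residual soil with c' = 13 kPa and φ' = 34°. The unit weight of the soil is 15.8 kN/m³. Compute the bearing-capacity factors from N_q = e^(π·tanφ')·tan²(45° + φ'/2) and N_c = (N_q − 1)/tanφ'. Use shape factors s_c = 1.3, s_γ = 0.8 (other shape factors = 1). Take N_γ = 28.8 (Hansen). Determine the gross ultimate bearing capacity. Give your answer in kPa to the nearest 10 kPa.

q_ult ≈ 1400 kPa

tan34° = 0.6745, so N_q = e^(π×0.6745)·tan²(62°) = 8.323 × 3.537 = 29.44.
N_c = (29.44 − 1)/tan34° = 42.16.
Effective surcharge at the founding depth q = γ·D_f = 15.8 × 1.03 = 16.274 kPa.
q_ult = c·N_c·s_c + q·N_q + 0.5·γ·B·N_γ·s_γ
     = 13 × 42.164 × 1.3 + 16.274 × 29.44 + 0.5 × 15.8 × 1.14 × 28.8 × 0.8
     = 712.57 + 479.1 + 207.5 = 1399.2 kPa.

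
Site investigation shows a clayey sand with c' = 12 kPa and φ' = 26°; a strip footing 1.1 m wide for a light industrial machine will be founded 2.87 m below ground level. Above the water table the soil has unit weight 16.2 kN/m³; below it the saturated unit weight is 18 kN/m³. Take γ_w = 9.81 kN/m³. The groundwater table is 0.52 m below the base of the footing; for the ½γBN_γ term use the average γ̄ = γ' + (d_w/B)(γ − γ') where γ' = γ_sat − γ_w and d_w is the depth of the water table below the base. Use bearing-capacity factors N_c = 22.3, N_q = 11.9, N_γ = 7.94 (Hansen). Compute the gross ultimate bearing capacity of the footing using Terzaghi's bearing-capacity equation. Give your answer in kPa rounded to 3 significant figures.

q = γ·D_f = 16.2 × 2.87 = 46.494 kPa.
γ' = 8.19 kN/m³; averaging over the depth B below the base, γ̄ = γ' + (d_w/B)(γ − γ') = 11.977 kN/m³.
c·N_c = 12 × 22.3 = 267.6 kPa
q·N_q = 46.494 × 11.9 = 553.28 kPa
0.5·γ·B·N_γ = 0.5 × 11.977 × 1.1 × 7.94 = 52.302 kPa
q_ult = 267.6 + 553.28 + 52.302 = 873.18 kPa.

q_ult ≈ 873 kPa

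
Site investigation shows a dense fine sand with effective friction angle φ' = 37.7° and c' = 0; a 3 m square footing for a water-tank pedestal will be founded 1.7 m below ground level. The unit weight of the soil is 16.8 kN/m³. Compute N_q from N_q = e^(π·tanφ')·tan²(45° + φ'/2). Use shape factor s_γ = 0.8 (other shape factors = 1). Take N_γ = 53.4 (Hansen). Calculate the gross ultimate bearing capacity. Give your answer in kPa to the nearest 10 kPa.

q_ult ≈ 2420 kPa

tan37.7° = 0.7729, so N_q = e^(π×0.7729)·tan²(63.85°) = 11.337 × 4.148 = 47.03.
q = γ·D_f = 16.8 × 1.7 = 28.56 kPa.
q·N_q = 28.56 × 47.031 = 1343.2 kPa
0.5·γ·B·N_γ·s_γ = 0.5 × 16.8 × 3 × 53.4 × 0.8 = 1076.5 kPa
q_ult = 1343.2 + 1076.5 = 2419.8 kPa.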